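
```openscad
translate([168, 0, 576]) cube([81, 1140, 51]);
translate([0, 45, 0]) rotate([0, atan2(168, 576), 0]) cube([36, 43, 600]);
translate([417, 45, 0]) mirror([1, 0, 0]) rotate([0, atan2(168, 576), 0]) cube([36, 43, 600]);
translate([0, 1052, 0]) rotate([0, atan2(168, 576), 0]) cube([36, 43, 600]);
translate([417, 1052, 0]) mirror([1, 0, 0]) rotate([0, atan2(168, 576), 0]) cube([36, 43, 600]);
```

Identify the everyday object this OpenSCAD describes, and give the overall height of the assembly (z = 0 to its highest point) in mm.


A sawhorse. The overall height is 627 mm.

A beam across two mirrored pairs of raked legs — a sawhorse. The beam's underside is at z = 576 (matching the legs' vertical rise in atan2(168, 576)) and the beam is 51 mm tall, so its top is at 576 + 51 = 627 mm. The raked legs top out at the beam's underside, so that is the highest point.


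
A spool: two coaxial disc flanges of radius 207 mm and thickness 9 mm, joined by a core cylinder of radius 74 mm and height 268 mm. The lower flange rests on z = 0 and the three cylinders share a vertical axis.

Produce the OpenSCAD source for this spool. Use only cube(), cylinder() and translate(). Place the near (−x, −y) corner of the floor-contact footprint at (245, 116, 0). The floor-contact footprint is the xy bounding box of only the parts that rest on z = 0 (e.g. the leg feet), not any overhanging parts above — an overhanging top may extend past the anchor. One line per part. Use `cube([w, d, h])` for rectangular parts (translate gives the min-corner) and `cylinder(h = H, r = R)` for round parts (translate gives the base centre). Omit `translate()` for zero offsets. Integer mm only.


translate([452, 323, 0]) cylinder(h = 9, r = 207);
translate([452, 323, 9]) cylinder(h = 268, r = 74);
translate([452, 323, 277]) cylinder(h = 9, r = 207);


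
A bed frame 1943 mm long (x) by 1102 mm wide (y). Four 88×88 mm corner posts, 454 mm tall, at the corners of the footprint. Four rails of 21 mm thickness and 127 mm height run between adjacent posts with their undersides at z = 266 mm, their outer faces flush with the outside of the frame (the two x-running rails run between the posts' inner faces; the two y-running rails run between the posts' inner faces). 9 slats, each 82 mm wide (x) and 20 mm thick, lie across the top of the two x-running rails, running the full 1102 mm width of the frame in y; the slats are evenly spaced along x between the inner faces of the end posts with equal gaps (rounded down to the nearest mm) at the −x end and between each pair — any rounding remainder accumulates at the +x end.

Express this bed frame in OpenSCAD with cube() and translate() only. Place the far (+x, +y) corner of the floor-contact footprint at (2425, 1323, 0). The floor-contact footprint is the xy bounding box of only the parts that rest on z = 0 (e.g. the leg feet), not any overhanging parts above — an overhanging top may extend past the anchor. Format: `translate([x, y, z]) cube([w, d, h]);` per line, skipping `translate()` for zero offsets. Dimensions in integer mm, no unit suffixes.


translate([482, 221, 0]) cube([88, 88, 454]);
translate([482, 1235, 0]) cube([88, 88, 454]);
translate([2337, 221, 0]) cube([88, 88, 454]);
translate([2337, 1235, 0]) cube([88, 88, 454]);
translate([570, 221, 266]) cube([1767, 21, 127]);
translate([570, 1302, 266]) cube([1767, 21, 127]);
translate([482, 309, 266]) cube([21, 926, 127]);
translate([2404, 309, 266]) cube([21, 926, 127]);
translate([672, 221, 393]) cube([82, 1102, 20]);
translate([856, 221, 393]) cube([82, 1102, 20]);
translate([1040, 221, 393]) cube([82, 1102, 20]);
translate([1224, 221, 393]) cube([82, 1102, 20]);
translate([1408, 221, 393]) cube([82, 1102, 20]);
translate([1592, 221, 393]) cube([82, 1102, 20]);
translate([1776, 221, 393]) cube([82, 1102, 20]);
translate([1960, 221, 393]) cube([82, 1102, 20]);
translate([2144, 221, 393]) cube([82, 1102, 20]);


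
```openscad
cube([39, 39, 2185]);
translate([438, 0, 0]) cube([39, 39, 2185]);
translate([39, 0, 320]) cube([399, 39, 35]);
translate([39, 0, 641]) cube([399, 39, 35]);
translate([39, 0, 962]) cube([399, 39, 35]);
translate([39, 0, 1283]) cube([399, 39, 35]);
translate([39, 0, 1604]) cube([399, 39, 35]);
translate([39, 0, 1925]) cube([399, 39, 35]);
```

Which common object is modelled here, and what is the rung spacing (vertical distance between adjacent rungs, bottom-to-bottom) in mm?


A ladder. The rung spacing is 321 mm.

Two tall 39×39 posts with 6 short bars between them — a ladder. Adjacent rungs sit at z = 320 and z = 641, so the spacing is 641 − 320 = 321 mm.


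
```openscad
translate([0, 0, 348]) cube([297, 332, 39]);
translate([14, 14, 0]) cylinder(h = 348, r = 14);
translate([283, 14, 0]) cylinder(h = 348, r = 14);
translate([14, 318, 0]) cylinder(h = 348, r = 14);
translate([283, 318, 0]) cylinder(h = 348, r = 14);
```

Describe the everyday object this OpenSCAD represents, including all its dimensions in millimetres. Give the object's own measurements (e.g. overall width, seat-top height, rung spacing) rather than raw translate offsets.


A simple wooden stool: a rectangular seat 297 mm (x) by 332 mm (y), 39 mm thick, top face at z = 387 mm, on four round legs, each 28 mm in diameter. The legs rest on z = 0, each leg's axis is inset half a diameter from the nearest pair of seat edges (so the leg's bounding box is flush with the corner).


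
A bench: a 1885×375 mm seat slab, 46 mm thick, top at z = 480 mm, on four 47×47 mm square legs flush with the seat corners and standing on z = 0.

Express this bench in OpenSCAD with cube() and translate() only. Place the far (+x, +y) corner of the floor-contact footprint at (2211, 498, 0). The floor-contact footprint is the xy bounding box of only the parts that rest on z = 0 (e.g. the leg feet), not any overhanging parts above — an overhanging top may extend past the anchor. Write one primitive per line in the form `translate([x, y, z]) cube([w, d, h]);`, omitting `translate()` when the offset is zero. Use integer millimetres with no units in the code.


// leg_h = 480 − 46 = 434
translate([326, 123, 434]) cube([1885, 375, 46]);
translate([326, 123, 0]) cube([47, 47, 434]);
translate([326, 451, 0]) cube([47, 47, 434]);
translate([2164, 123, 0]) cube([47, 47, 434]);
translate([2164, 451, 0]) cube([47, 47, 434]);


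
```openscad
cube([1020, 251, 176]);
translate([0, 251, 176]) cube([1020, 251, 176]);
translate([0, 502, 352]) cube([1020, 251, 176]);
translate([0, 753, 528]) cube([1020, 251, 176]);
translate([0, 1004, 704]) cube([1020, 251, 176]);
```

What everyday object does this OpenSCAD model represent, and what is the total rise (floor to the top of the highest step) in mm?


A staircase. The total rise is 880 mm.

5 identical blocks, each offset up and back from the previous — a staircase. Each step is 176 mm tall and there are 5 of them, so the total rise is 5 × 176 = 880 mm.


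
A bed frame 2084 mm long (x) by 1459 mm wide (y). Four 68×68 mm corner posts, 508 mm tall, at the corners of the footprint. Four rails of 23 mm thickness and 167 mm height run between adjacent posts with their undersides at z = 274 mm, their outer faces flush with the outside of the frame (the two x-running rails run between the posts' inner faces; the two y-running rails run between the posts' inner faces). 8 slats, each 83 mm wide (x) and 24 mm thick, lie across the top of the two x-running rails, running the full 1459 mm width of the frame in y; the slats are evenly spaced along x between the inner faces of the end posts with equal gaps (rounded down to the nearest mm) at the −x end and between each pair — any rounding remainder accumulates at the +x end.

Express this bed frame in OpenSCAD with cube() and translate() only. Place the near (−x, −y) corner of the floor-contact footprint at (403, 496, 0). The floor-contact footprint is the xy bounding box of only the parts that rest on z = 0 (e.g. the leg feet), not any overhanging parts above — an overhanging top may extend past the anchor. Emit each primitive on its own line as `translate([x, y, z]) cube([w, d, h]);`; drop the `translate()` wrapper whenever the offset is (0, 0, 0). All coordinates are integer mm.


// slat z = rail_z + rail_h = 274 + 167 = 441
// slat gap = ⌊(1948 − 8·83) / 9⌋ = 142
translate([403, 496, 0]) cube([68, 68, 508]);
translate([403, 1887, 0]) cube([68, 68, 508]);
translate([2419, 496, 0]) cube([68, 68, 508]);
translate([2419, 1887, 0]) cube([68, 68, 508]);
translate([471, 496, 274]) cube([1948, 23, 167]);
translate([471, 1932, 274]) cube([1948, 23, 167]);
translate([403, 564, 274]) cube([23, 1323, 167]);
translate([2464, 564, 274]) cube([23, 1323, 167]);
translate([613, 496, 441]) cube([83, 1459, 24]);
translate([838, 496, 441]) cube([83, 1459, 24]);
translate([1063, 496, 441]) cube([83, 1459, 24]);
translate([1288, 496, 441]) cube([83, 1459, 24]);
translate([1513, 496, 441]) cube([83, 1459, 24]);
translate([1738, 496, 441]) cube([83, 1459, 24]);
translate([1963, 496, 441]) cube([83, 1459, 24]);
translate([2188, 496, 441]) cube([83, 1459, 24]);


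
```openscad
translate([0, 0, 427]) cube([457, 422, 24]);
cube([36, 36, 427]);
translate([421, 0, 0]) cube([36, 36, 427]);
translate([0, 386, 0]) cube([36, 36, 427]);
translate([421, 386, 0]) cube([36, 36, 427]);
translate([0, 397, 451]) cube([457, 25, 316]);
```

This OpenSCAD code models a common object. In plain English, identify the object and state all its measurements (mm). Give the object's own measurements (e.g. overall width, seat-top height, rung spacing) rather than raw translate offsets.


A chair. The seat is a 457×422×24 mm slab with its top at z = 451 mm, on four 36×36 mm corner legs (flush with the seat edges, standing on z = 0). A flat backrest 25 mm thick, 316 mm tall, spans the full seat width and rises from the seat top along its +y edge, rear face flush with the rear of the seat.


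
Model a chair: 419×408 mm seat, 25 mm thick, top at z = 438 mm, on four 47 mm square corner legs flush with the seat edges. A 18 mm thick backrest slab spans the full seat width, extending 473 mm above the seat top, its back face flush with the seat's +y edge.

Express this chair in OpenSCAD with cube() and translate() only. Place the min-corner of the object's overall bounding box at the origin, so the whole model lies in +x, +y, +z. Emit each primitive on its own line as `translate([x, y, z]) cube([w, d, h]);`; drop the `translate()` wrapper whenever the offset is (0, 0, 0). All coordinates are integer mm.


translate([0, 0, 413]) cube([419, 408, 25]);
cube([47, 47, 413]);
translate([372, 0, 0]) cube([47, 47, 413]);
translate([0, 361, 0]) cube([47, 47, 413]);
translate([372, 361, 0]) cube([47, 47, 413]);
translate([0, 390, 438]) cube([419, 18, 473]);


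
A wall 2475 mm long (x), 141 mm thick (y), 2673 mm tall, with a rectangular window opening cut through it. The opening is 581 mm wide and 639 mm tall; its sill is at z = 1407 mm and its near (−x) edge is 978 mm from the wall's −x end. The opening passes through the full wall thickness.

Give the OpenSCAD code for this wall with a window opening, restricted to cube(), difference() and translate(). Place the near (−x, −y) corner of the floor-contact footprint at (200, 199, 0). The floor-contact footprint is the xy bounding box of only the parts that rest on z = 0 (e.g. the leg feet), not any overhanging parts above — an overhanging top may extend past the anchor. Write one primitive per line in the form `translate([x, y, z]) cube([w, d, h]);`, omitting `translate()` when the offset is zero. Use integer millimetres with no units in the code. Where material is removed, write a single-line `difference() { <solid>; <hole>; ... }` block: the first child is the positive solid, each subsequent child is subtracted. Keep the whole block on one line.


difference() { translate([200, 199, 0]) cube([2475, 141, 2673]); translate([1178, 199, 1407]) cube([581, 141, 639]); }


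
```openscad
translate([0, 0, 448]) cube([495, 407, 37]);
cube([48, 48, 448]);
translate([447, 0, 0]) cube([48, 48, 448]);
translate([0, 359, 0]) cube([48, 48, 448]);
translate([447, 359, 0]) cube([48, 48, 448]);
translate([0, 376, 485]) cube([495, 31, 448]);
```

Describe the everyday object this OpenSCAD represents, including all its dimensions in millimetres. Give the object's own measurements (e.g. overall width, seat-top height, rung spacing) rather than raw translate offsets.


A chair. The seat is a 495×407×37 mm slab with its top at z = 485 mm, on four 48×48 mm corner legs (flush with the seat edges, standing on z = 0). A flat backrest 31 mm thick, 448 mm tall, spans the full seat width and rises from the seat top along its +y edge, rear face flush with the rear of the seat.


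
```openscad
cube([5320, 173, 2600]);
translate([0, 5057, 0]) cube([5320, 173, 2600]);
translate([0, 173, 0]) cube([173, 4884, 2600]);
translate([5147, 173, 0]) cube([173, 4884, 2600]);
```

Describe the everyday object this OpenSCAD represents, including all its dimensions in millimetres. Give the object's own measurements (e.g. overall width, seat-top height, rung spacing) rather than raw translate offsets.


The wall frame of a small rectangular building: four walls, each 2600 mm tall and 173 mm thick, enclosing a footprint 5320 mm (x) by 5230 mm (y) outside-to-outside, with no floor or roof. The front and back walls (the −y and +y sides) span the full width; the two side walls fit between them.


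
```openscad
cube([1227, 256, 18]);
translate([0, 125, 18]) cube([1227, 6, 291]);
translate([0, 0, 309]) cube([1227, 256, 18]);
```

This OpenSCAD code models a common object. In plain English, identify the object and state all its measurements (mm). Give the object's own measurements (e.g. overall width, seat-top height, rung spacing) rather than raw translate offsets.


An I-beam lying along x, 1227 mm long. Overall section height 327 mm. Two flanges 256 mm wide (y) and 18 mm thick, one on the floor and one at the top; a web 6 mm thick runs between them, centred on the flange width.


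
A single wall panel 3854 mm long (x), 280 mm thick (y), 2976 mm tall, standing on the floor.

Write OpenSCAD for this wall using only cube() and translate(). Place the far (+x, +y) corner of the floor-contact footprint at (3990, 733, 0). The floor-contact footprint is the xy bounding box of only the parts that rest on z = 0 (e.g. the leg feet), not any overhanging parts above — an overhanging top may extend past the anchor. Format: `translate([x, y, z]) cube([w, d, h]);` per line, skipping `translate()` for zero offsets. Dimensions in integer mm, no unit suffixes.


translate([136, 453, 0]) cube([3854, 280, 2976]);


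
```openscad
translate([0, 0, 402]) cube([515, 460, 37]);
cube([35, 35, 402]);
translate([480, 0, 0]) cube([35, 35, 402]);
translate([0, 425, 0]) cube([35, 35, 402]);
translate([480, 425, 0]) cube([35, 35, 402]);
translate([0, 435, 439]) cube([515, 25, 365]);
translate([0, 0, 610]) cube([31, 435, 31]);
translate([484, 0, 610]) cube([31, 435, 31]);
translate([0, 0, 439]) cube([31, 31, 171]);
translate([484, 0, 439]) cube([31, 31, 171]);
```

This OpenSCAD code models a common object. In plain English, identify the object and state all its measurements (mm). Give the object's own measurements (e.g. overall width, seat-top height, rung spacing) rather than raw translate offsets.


A chair. The seat is a 515×460×37 mm slab with its top at z = 439 mm, on four 35×35 mm corner legs (flush with the seat edges, standing on z = 0). A flat backrest 25 mm thick, 365 mm tall, spans the full seat width and rises from the seat top along its +y edge, rear face flush with the rear of the seat. Two armrests of 31×31 mm section run along each side from the seat's front edge to the front of the backrest, top faces 202 mm above the seat top and outer faces flush with the seat's x-edges; a 31×31 mm post under the front of each armrest stands on the seat at the front corner.


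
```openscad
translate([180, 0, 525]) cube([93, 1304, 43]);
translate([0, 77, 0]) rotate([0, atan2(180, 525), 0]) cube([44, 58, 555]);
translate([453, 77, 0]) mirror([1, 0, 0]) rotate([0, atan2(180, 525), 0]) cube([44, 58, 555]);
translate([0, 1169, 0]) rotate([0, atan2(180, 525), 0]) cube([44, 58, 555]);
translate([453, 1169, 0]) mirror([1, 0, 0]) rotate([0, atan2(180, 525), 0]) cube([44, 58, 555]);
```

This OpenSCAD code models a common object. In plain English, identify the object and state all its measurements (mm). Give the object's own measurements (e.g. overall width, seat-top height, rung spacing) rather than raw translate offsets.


A sawhorse. A 93×1304×43 mm beam (x, y, z) sits on two A-frame leg pairs. Each pair is two raked legs of 44×58 mm section (58 mm along y) splaying symmetrically in x. Each leg rises 525 mm vertically over 180 mm of horizontal reach and is 555 mm long along its own axis. Every leg's outer bottom edge rests on the floor and its outer top edge meets a bottom edge of the beam — the left legs (tilting toward +x) meet the beam's −x bottom edge, the right legs (their mirror images, tilting toward −x) meet its +x bottom edge — so the leg tops tuck under the beam, the beam's underside is 525 mm above the floor, and the feet are 453 mm apart outside-to-outside with the beam centred between them. The two leg pairs are set in 77 mm from either end of the beam.


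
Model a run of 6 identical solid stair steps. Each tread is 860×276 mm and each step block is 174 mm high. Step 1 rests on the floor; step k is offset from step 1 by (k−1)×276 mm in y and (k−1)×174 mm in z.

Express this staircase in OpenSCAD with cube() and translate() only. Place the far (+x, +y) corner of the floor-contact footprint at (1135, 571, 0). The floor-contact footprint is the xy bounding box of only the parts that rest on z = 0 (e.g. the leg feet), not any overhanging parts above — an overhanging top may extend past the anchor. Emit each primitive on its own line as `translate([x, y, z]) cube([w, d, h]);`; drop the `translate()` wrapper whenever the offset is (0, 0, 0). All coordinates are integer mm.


translate([275, 295, 0]) cube([860, 276, 174]);
translate([275, 571, 174]) cube([860, 276, 174]);
translate([275, 847, 348]) cube([860, 276, 174]);
translate([275, 1123, 522]) cube([860, 276, 174]);
translate([275, 1399, 696]) cube([860, 276, 174]);
translate([275, 1675, 870]) cube([860, 276, 174]);


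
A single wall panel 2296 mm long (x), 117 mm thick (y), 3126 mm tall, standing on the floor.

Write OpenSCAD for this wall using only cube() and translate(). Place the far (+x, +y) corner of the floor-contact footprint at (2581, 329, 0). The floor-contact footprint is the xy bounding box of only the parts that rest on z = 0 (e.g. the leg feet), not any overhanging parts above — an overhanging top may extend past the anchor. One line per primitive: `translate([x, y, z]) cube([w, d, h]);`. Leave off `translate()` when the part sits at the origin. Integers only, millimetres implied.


translate([285, 212, 0]) cube([2296, 117, 3126]);


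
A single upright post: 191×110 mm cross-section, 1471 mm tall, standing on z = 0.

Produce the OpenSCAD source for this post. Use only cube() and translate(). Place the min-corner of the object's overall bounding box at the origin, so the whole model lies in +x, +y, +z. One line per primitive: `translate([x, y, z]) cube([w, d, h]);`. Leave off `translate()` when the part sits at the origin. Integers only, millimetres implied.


cube([191, 110, 1471]);


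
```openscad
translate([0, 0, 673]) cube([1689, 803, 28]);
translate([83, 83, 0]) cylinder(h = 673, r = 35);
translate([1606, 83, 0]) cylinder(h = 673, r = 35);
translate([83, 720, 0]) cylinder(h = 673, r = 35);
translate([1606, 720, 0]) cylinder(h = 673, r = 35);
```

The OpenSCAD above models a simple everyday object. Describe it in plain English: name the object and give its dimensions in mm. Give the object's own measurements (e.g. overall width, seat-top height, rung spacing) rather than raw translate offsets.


A table: top 1689 mm (x) × 803 mm (y), 28 mm thick, upper face at z = 701 mm, on four round legs of 70 mm diameter, each leg's bounding box inset 48 mm from the nearest pair of top edges from z = 0 to the bottom of the top.


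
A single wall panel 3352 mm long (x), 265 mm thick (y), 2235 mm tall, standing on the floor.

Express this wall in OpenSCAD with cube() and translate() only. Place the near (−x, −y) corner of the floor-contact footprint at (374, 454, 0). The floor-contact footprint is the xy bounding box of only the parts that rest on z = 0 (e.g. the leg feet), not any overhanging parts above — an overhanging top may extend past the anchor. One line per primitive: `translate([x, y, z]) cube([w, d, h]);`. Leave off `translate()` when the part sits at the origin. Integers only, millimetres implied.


translate([374, 454, 0]) cube([3352, 265, 2235]);


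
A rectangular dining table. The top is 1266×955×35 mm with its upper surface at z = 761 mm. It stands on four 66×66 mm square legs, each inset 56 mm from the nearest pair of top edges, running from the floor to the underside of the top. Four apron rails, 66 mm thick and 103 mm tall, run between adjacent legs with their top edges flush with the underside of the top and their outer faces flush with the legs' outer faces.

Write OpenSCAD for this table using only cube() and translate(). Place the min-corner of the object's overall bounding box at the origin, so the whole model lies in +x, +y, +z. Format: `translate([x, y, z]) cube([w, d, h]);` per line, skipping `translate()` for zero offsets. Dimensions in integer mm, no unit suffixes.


translate([0, 0, 726]) cube([1266, 955, 35]);
translate([56, 56, 0]) cube([66, 66, 726]);
translate([1144, 56, 0]) cube([66, 66, 726]);
translate([56, 833, 0]) cube([66, 66, 726]);
translate([1144, 833, 0]) cube([66, 66, 726]);
translate([122, 56, 623]) cube([1022, 66, 103]);
translate([122, 833, 623]) cube([1022, 66, 103]);
translate([56, 122, 623]) cube([66, 711, 103]);
translate([1144, 122, 623]) cube([66, 711, 103]);


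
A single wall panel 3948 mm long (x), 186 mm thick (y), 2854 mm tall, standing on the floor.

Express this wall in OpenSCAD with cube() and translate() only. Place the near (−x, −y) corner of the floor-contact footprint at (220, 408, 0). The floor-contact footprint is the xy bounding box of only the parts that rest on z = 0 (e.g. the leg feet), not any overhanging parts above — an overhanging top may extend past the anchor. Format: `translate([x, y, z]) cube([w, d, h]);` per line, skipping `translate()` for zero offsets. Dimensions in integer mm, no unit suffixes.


translate([220, 408, 0]) cube([3948, 186, 2854]);


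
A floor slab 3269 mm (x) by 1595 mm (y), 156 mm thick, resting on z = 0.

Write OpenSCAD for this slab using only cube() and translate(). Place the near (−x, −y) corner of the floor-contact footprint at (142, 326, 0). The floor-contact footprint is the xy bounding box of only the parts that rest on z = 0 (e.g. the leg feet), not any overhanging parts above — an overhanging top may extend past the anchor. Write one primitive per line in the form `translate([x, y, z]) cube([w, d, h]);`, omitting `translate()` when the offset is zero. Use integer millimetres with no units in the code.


translate([142, 326, 0]) cube([3269, 1595, 156]);


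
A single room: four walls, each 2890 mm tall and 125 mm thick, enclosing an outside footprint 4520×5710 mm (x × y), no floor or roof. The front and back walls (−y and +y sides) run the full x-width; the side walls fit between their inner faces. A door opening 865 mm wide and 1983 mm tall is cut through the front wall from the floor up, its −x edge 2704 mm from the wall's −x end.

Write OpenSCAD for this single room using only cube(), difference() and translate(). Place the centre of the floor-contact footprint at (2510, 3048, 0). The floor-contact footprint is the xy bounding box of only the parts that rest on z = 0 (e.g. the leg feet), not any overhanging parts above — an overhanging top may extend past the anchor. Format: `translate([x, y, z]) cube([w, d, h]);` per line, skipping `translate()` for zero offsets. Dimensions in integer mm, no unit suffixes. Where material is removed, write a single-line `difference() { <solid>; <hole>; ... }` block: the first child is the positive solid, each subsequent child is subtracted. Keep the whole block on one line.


difference() { translate([250, 193, 0]) cube([4520, 125, 2890]); translate([2954, 193, 0]) cube([865, 125, 1983]); }
translate([250, 5778, 0]) cube([4520, 125, 2890]);
translate([250, 318, 0]) cube([125, 5460, 2890]);
translate([4645, 318, 0]) cube([125, 5460, 2890]);


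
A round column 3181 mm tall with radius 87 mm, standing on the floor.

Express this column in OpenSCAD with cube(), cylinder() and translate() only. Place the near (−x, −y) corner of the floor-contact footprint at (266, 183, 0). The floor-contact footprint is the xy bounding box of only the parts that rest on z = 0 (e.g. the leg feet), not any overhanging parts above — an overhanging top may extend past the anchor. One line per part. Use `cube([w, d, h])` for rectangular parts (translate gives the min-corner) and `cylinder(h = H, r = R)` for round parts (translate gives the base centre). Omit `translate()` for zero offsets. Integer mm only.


translate([353, 270, 0]) cylinder(h = 3181, r = 87);


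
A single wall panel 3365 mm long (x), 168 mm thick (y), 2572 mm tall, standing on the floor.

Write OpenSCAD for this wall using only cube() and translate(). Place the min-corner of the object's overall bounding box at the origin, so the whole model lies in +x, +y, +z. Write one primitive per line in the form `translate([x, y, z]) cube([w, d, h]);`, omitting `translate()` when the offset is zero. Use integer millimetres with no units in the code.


cube([3365, 168, 2572]);


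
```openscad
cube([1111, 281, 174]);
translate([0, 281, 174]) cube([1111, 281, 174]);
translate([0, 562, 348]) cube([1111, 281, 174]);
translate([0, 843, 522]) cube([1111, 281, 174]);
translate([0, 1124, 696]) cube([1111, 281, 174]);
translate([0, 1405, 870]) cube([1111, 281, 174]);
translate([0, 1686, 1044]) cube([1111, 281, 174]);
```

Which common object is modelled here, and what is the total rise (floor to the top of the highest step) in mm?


A staircase. The total rise is 1218 mm.

7 identical blocks, each offset up and back from the previous — a staircase. Each step is 174 mm tall and there are 7 of them, so the total rise is 7 × 174 = 1218 mm.


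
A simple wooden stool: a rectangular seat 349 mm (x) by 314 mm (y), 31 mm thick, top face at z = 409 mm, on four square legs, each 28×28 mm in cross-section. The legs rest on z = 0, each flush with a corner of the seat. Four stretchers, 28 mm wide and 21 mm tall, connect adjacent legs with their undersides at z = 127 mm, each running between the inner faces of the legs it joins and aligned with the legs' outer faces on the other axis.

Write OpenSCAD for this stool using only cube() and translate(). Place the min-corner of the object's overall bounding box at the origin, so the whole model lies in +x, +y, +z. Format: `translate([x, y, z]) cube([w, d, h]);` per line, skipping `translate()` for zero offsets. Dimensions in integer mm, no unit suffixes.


translate([0, 0, 378]) cube([349, 314, 31]);
cube([28, 28, 378]);
translate([321, 0, 0]) cube([28, 28, 378]);
translate([0, 286, 0]) cube([28, 28, 378]);
translate([321, 286, 0]) cube([28, 28, 378]);
translate([28, 0, 127]) cube([293, 28, 21]);
translate([28, 286, 127]) cube([293, 28, 21]);
translate([0, 28, 127]) cube([28, 258, 21]);
translate([321, 28, 127]) cube([28, 258, 21]);


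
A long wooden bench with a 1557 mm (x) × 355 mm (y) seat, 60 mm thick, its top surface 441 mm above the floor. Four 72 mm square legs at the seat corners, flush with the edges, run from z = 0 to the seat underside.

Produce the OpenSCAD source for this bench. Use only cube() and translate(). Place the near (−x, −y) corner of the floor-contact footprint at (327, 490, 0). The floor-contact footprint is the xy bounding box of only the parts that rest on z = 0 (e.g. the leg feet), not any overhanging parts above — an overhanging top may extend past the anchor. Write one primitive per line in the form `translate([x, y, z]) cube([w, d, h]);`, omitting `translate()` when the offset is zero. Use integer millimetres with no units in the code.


translate([327, 490, 381]) cube([1557, 355, 60]);
translate([327, 490, 0]) cube([72, 72, 381]);
translate([327, 773, 0]) cube([72, 72, 381]);
translate([1812, 490, 0]) cube([72, 72, 381]);
translate([1812, 773, 0]) cube([72, 72, 381]);


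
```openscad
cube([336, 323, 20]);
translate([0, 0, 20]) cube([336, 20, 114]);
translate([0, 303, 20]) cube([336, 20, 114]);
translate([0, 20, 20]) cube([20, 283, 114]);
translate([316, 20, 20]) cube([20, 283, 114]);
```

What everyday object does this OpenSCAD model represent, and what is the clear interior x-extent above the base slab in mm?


An open box. The internal width is 296 mm.

A 336×323 base slab with four walls standing on it — an open box. The base is 336 mm wide and the walls are 20 mm thick, so the internal width is 336 − 2 × 20 = 296 mm.


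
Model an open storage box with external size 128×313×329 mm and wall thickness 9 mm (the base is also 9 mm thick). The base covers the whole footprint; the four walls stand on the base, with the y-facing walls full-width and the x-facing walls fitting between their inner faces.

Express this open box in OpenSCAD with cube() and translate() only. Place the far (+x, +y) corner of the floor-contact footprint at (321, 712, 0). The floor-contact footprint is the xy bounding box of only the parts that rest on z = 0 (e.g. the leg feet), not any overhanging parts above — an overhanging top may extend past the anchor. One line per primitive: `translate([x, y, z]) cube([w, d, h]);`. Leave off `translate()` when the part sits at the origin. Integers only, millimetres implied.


translate([193, 399, 0]) cube([128, 313, 9]);
translate([193, 399, 9]) cube([128, 9, 320]);
translate([193, 703, 9]) cube([128, 9, 320]);
translate([193, 408, 9]) cube([9, 295, 320]);
translate([312, 408, 9]) cube([9, 295, 320]);


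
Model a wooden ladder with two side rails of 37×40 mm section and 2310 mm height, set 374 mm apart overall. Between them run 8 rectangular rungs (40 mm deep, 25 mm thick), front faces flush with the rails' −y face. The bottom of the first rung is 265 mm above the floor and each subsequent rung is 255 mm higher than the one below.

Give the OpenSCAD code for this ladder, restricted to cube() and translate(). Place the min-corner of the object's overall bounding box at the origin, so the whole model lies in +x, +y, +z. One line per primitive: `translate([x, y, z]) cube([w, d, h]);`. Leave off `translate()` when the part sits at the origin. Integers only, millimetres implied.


cube([37, 40, 2310]);
translate([337, 0, 0]) cube([37, 40, 2310]);
translate([37, 0, 265]) cube([300, 40, 25]);
translate([37, 0, 520]) cube([300, 40, 25]);
translate([37, 0, 775]) cube([300, 40, 25]);
translate([37, 0, 1030]) cube([300, 40, 25]);
translate([37, 0, 1285]) cube([300, 40, 25]);
translate([37, 0, 1540]) cube([300, 40, 25]);
translate([37, 0, 1795]) cube([300, 40, 25]);
translate([37, 0, 2050]) cube([300, 40, 25]);


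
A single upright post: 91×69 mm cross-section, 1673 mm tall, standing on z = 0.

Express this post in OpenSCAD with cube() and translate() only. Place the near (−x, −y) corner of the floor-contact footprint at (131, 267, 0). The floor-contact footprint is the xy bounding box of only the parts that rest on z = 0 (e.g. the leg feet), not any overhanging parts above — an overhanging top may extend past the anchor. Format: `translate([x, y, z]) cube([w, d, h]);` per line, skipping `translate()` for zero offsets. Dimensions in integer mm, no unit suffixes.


translate([131, 267, 0]) cube([91, 69, 1673]);


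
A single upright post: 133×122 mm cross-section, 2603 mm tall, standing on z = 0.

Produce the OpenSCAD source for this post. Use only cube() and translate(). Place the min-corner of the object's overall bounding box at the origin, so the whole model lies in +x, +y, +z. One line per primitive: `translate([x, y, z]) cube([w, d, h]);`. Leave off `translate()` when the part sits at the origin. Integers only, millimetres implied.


cube([133, 122, 2603]);


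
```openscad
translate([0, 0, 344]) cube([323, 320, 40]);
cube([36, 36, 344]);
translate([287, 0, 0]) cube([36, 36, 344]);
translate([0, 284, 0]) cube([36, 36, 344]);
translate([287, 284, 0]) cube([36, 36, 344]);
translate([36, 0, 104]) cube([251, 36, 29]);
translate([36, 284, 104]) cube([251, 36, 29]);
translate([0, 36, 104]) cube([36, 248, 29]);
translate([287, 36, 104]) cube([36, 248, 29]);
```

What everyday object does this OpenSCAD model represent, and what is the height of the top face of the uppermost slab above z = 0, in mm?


A stool. The seat height is 384 mm.

A 323×320×40 slab at z = 344 on four corner posts — a stool. The seat top is 344 + 40 = 384 mm.


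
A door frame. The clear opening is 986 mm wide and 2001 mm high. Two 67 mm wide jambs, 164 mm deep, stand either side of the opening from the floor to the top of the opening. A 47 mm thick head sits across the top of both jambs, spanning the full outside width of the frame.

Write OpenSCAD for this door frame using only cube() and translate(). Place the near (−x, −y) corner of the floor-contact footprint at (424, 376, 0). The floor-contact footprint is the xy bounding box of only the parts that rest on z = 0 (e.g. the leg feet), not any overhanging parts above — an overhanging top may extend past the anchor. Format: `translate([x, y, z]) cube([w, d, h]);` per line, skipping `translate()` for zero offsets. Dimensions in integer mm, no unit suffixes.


translate([424, 376, 0]) cube([67, 164, 2001]);
translate([1477, 376, 0]) cube([67, 164, 2001]);
translate([424, 376, 2001]) cube([1120, 164, 47]);


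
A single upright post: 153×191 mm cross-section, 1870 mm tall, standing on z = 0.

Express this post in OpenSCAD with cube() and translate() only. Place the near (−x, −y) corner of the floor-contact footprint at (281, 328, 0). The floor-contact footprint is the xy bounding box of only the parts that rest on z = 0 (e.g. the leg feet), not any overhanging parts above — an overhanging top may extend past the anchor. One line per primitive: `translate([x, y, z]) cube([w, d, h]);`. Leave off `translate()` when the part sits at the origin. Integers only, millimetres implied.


translate([281, 328, 0]) cube([153, 191, 1870]);


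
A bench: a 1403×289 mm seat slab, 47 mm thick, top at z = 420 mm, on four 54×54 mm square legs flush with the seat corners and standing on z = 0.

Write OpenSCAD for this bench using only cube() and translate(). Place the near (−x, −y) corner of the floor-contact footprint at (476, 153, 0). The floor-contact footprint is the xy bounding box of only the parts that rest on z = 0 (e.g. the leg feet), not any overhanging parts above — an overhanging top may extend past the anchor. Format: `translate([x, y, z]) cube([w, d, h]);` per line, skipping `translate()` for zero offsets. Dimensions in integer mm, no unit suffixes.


// leg_h = 420 − 47 = 373
translate([476, 153, 373]) cube([1403, 289, 47]);
translate([476, 153, 0]) cube([54, 54, 373]);
translate([476, 388, 0]) cube([54, 54, 373]);
translate([1825, 153, 0]) cube([54, 54, 373]);
translate([1825, 388, 0]) cube([54, 54, 373]);


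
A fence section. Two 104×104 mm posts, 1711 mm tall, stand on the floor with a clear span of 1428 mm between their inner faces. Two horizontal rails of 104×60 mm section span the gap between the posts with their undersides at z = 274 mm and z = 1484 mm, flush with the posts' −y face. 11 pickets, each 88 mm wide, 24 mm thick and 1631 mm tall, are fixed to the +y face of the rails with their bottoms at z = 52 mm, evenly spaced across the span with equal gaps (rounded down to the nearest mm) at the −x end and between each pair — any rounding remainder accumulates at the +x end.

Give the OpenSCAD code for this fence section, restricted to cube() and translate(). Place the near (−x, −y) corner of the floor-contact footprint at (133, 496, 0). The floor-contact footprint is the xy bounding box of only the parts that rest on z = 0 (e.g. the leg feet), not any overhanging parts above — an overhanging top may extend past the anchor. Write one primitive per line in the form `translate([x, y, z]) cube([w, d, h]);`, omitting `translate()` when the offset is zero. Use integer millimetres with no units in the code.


translate([133, 496, 0]) cube([104, 104, 1711]);
translate([1665, 496, 0]) cube([104, 104, 1711]);
translate([237, 496, 274]) cube([1428, 104, 60]);
translate([237, 496, 1484]) cube([1428, 104, 60]);
translate([275, 600, 52]) cube([88, 24, 1631]);
translate([401, 600, 52]) cube([88, 24, 1631]);
translate([527, 600, 52]) cube([88, 24, 1631]);
translate([653, 600, 52]) cube([88, 24, 1631]);
translate([779, 600, 52]) cube([88, 24, 1631]);
translate([905, 600, 52]) cube([88, 24, 1631]);
translate([1031, 600, 52]) cube([88, 24, 1631]);
translate([1157, 600, 52]) cube([88, 24, 1631]);
translate([1283, 600, 52]) cube([88, 24, 1631]);
translate([1409, 600, 52]) cube([88, 24, 1631]);
translate([1535, 600, 52]) cube([88, 24, 1631]);


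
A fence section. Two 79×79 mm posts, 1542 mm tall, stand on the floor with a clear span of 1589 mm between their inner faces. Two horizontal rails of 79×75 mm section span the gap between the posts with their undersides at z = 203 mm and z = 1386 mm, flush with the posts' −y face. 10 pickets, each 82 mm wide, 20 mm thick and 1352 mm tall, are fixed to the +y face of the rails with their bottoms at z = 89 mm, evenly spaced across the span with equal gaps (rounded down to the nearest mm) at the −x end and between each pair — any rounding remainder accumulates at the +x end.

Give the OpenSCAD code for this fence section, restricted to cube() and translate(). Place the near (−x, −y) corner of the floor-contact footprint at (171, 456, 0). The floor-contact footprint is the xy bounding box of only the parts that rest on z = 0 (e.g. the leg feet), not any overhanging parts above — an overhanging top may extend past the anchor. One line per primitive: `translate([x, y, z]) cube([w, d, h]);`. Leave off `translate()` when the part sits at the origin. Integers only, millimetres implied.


translate([171, 456, 0]) cube([79, 79, 1542]);
translate([1839, 456, 0]) cube([79, 79, 1542]);
translate([250, 456, 203]) cube([1589, 79, 75]);
translate([250, 456, 1386]) cube([1589, 79, 75]);
translate([319, 535, 89]) cube([82, 20, 1352]);
translate([470, 535, 89]) cube([82, 20, 1352]);
translate([621, 535, 89]) cube([82, 20, 1352]);
translate([772, 535, 89]) cube([82, 20, 1352]);
translate([923, 535, 89]) cube([82, 20, 1352]);
translate([1074, 535, 89]) cube([82, 20, 1352]);
translate([1225, 535, 89]) cube([82, 20, 1352]);
translate([1376, 535, 89]) cube([82, 20, 1352]);
translate([1527, 535, 89]) cube([82, 20, 1352]);
translate([1678, 535, 89]) cube([82, 20, 1352]);


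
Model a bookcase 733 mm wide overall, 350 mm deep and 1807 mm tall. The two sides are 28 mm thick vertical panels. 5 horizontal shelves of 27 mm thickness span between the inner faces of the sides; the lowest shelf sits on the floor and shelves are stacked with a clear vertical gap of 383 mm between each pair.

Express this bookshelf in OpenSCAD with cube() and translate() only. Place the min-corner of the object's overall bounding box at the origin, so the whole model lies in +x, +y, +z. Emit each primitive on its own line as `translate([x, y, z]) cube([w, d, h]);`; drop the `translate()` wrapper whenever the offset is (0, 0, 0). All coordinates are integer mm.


cube([28, 350, 1807]);
translate([705, 0, 0]) cube([28, 350, 1807]);
translate([28, 0, 0]) cube([677, 350, 27]);
translate([28, 0, 410]) cube([677, 350, 27]);
translate([28, 0, 820]) cube([677, 350, 27]);
translate([28, 0, 1230]) cube([677, 350, 27]);
translate([28, 0, 1640]) cube([677, 350, 27]);
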